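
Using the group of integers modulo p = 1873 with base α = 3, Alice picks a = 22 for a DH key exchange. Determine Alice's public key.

Public value = 3^22 mod 1873.
3^1 ≡ 3 (mod 1873)
3^2 = (3^1)^2 ≡ 3^2 = 9 ≡ 9 (mod 1873)
3^4 = (3^2)^2 ≡ 9^2 = 81 ≡ 81 (mod 1873)
3^8 = (3^4)^2 ≡ 81^2 = 6561 ≡ 942 (mod 1873)
3^16 = (3^8)^2 ≡ 942^2 = 887364 ≡ 1435 (mod 1873)
3^22 = 3^16 · 3^4 · 3^2 ≡ 1435 · 81 · 9 ≡ 981 (mod 1873).

981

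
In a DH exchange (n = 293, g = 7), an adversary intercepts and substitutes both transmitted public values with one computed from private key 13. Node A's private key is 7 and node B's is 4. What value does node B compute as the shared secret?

Node B receives an adversary's public value M = 7^13 mod 293 instead of the honest one.
7^1 ≡ 7 (mod 293)
7^2 = (7^1)^2 ≡ 7^2 = 49 ≡ 49 (mod 293)
7^4 = (7^2)^2 ≡ 49^2 = 2401 ≡ 57 (mod 293)
7^8 = (7^4)^2 ≡ 57^2 = 3249 ≡ 26 (mod 293)
7^13 = 7^8 · 7^4 · 7^1 ≡ 26 · 57 · 7 ≡ 119 (mod 293).
So M = 119. Node B computes K = M^4 mod 293.
119^1 ≡ 119 (mod 293)
119^2 = (119^1)^2 ≡ 119^2 = 14161 ≡ 97 (mod 293)
119^4 = (119^2)^2 ≡ 97^2 = 9409 ≡ 33 (mod 293)

33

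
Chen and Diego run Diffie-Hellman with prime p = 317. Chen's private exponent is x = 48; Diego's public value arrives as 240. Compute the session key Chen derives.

Shared key K = 240^48 mod 317.
240^1 ≡ 240 (mod 317)
240^2 = (240^1)^2 ≡ 240^2 = 57600 ≡ 223 (mod 317)
240^4 = (240^2)^2 ≡ 223^2 = 49729 ≡ 277 (mod 317)
240^8 = (240^4)^2 ≡ 277^2 = 76729 ≡ 15 (mod 317)
240^16 = (240^8)^2 ≡ 15^2 = 225 ≡ 225 (mod 317)
240^32 = (240^16)^2 ≡ 225^2 = 50625 ≡ 222 (mod 317)
240^48 = 240^32 · 240^16 ≡ 222 · 225 ≡ 181 (mod 317).

181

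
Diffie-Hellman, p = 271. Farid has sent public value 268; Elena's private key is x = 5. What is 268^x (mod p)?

Shared key K = 268^5 mod 271.
268^1 ≡ 268 (mod 271)
268^2 = (268^1)^2 ≡ 268^2 = 71824 ≡ 9 (mod 271)
268^4 = (268^2)^2 ≡ 9^2 = 81 ≡ 81 (mod 271)
268^5 = 268^4 · 268^1 ≡ 81 · 268 ≡ 28 (mod 271).

28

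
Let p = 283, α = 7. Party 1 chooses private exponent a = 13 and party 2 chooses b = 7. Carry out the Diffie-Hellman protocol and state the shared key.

246

Party 1 sends A = α^a mod p = 7^13 mod 283.
7^1 ≡ 7 (mod 283)
7^2 = (7^1)^2 ≡ 7^2 = 49 ≡ 49 (mod 283)
7^4 = (7^2)^2 ≡ 49^2 = 2401 ≡ 137 (mod 283)
7^8 = (7^4)^2 ≡ 137^2 = 18769 ≡ 91 (mod 283)
7^13 = 7^8 · 7^4 · 7^1 ≡ 91 · 137 · 7 ≡ 105 (mod 283).
So A = 105. Party 2 then computes K = A^b mod p = 105^7 mod 283.
105^1 ≡ 105 (mod 283)
105^2 = (105^1)^2 ≡ 105^2 = 11025 ≡ 271 (mod 283)
105^4 = (105^2)^2 ≡ 271^2 = 73441 ≡ 144 (mod 283)
105^7 = 105^4 · 105^2 · 105^1 ≡ 144 · 271 · 105 ≡ 246 (mod 283).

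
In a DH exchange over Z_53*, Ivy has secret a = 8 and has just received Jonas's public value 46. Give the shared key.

44

Shared key K = 46^8 mod 53.
46^1 ≡ 46 (mod 53)
46^2 = (46^1)^2 ≡ 46^2 = 2116 ≡ 49 (mod 53)
46^4 = (46^2)^2 ≡ 49^2 = 2401 ≡ 16 (mod 53)
46^8 = (46^4)^2 ≡ 16^2 = 256 ≡ 44 (mod 53)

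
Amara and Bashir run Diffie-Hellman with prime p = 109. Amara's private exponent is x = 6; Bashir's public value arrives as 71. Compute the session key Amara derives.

63

Shared key K = 71^6 mod 109.
71^1 ≡ 71 (mod 109)
71^2 = (71^1)^2 ≡ 71^2 = 5041 ≡ 27 (mod 109)
71^4 = (71^2)^2 ≡ 27^2 = 729 ≡ 75 (mod 109)
71^6 = 71^4 · 71^2 ≡ 75 · 27 ≡ 63 (mod 109).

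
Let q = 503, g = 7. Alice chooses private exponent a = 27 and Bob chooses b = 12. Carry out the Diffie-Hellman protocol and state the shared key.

378

Alice sends A = g^a mod q = 7^27 mod 503.
7^1 ≡ 7 (mod 503)
7^2 = (7^1)^2 ≡ 7^2 = 49 ≡ 49 (mod 503)
7^4 = (7^2)^2 ≡ 49^2 = 2401 ≡ 389 (mod 503)
7^8 = (7^4)^2 ≡ 389^2 = 151321 ≡ 421 (mod 503)
7^16 = (7^8)^2 ≡ 421^2 = 177241 ≡ 185 (mod 503)
7^27 = 7^16 · 7^8 · 7^2 · 7^1 ≡ 185 · 421 · 49 · 7 ≡ 225 (mod 503).
So A = 225. Bob then computes K = A^b mod q = 225^12 mod 503.
225^1 ≡ 225 (mod 503)
225^2 = (225^1)^2 ≡ 225^2 = 50625 ≡ 325 (mod 503)
225^4 = (225^2)^2 ≡ 325^2 = 105625 ≡ 498 (mod 503)
225^8 = (225^4)^2 ≡ 498^2 = 248004 ≡ 25 (mod 503)
225^12 = 225^8 · 225^4 ≡ 25 · 498 ≡ 378 (mod 503).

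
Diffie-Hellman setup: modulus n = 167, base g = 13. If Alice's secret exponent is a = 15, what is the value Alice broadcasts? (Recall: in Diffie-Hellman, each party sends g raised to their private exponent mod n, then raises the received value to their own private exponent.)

161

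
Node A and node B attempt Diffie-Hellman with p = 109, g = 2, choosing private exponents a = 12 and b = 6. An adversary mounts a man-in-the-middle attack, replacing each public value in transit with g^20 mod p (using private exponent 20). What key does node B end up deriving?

Node B receives an adversary's public value M = 2^20 mod 109 instead of the honest one.
2^1 ≡ 2 (mod 109)
2^2 = (2^1)^2 ≡ 2^2 = 4 ≡ 4 (mod 109)
2^4 = (2^2)^2 ≡ 4^2 = 16 ≡ 16 (mod 109)
2^8 = (2^4)^2 ≡ 16^2 = 256 ≡ 38 (mod 109)
2^16 = (2^8)^2 ≡ 38^2 = 1444 ≡ 27 (mod 109)
2^20 = 2^16 · 2^4 ≡ 27 · 16 ≡ 105 (mod 109).
So M = 105. Node B computes K = M^6 mod 109.
105^1 ≡ 105 (mod 109)
105^2 = (105^1)^2 ≡ 105^2 = 11025 ≡ 16 (mod 109)
105^4 = (105^2)^2 ≡ 16^2 = 256 ≡ 38 (mod 109)
105^6 = 105^4 · 105^2 ≡ 38 · 16 ≡ 63 (mod 109).

63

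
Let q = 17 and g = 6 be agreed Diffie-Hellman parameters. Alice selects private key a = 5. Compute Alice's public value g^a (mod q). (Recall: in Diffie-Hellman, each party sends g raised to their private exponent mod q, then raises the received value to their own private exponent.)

Public value = 6^5 (mod 17).
6^1 ≡ 6 (mod 17)
6^2 = (6^1)^2 ≡ 6^2 = 36 ≡ 2 (mod 17)
6^4 = (6^2)^2 ≡ 2^2 = 4 ≡ 4 (mod 17)
6^5 = 6^4 · 6^1 ≡ 4 · 6 ≡ 7 (mod 17).

7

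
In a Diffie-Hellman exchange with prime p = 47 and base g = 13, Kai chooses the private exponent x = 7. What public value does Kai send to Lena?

39

Public value = 13^7 (mod 47).
13^1 ≡ 13 (mod 47)
13^2 = (13^1)^2 ≡ 13^2 = 169 ≡ 28 (mod 47)
13^4 = (13^2)^2 ≡ 28^2 = 784 ≡ 32 (mod 47)
13^7 = 13^4 · 13^2 · 13^1 ≡ 32 · 28 · 13 ≡ 39 (mod 47).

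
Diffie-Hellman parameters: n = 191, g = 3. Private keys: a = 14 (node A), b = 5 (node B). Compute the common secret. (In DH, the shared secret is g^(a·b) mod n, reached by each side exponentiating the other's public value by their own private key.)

153

Node A sends A = g^a mod n = 3^14 mod 191.
3^1 ≡ 3 (mod 191)
3^2 = (3^1)^2 ≡ 3^2 = 9 ≡ 9 (mod 191)
3^4 = (3^2)^2 ≡ 9^2 = 81 ≡ 81 (mod 191)
3^8 = (3^4)^2 ≡ 81^2 = 6561 ≡ 67 (mod 191)
3^14 = 3^8 · 3^4 · 3^2 ≡ 67 · 81 · 9 ≡ 138 (mod 191).
So A = 138. Node B then computes K = A^b mod n = 138^5 mod 191.
138^1 ≡ 138 (mod 191)
138^2 = (138^1)^2 ≡ 138^2 = 19044 ≡ 135 (mod 191)
138^4 = (138^2)^2 ≡ 135^2 = 18225 ≡ 80 (mod 191)
138^5 = 138^4 · 138^1 ≡ 80 · 138 ≡ 153 (mod 191).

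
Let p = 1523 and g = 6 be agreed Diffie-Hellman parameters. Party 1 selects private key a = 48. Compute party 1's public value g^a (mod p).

311

Public value = 6^48 (mod 1523).
6^1 ≡ 6 (mod 1523)
6^2 = (6^1)^2 ≡ 6^2 = 36 ≡ 36 (mod 1523)
6^4 = (6^2)^2 ≡ 36^2 = 1296 ≡ 1296 (mod 1523)
6^8 = (6^4)^2 ≡ 1296^2 = 1679616 ≡ 1270 (mod 1523)
6^16 = (6^8)^2 ≡ 1270^2 = 1612900 ≡ 43 (mod 1523)
6^32 = (6^16)^2 ≡ 43^2 = 1849 ≡ 326 (mod 1523)
6^48 = 6^32 · 6^16 ≡ 326 · 43 ≡ 311 (mod 1523).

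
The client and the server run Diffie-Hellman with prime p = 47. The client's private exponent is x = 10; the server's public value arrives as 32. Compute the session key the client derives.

Shared key K = 32^10 mod 47.
32^1 ≡ 32 (mod 47)
32^2 = (32^1)^2 ≡ 32^2 = 1024 ≡ 37 (mod 47)
32^4 = (32^2)^2 ≡ 37^2 = 1369 ≡ 6 (mod 47)
32^8 = (32^4)^2 ≡ 6^2 = 36 ≡ 36 (mod 47)
32^10 = 32^8 · 32^2 ≡ 36 · 37 ≡ 16 (mod 47).

16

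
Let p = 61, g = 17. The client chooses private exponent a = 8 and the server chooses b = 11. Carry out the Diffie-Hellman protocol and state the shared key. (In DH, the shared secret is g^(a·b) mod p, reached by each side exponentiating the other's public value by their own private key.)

42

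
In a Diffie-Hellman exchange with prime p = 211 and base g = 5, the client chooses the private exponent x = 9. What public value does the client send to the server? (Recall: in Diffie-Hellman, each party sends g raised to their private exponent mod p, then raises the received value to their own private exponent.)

Public value = 5^9 mod 211.
5^1 ≡ 5 (mod 211)
5^2 = (5^1)^2 ≡ 5^2 = 25 ≡ 25 (mod 211)
5^4 = (5^2)^2 ≡ 25^2 = 625 ≡ 203 (mod 211)
5^8 = (5^4)^2 ≡ 203^2 = 41209 ≡ 64 (mod 211)
5^9 = 5^8 · 5^1 ≡ 64 · 5 ≡ 109 (mod 211).

109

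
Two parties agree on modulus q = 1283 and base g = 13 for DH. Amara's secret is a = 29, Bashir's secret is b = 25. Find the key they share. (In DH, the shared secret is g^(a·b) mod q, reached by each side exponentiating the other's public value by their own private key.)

644

Bashir sends B = g^b mod q = 13^25 mod 1283.
13^1 ≡ 13 (mod 1283)
13^2 = (13^1)^2 ≡ 13^2 = 169 ≡ 169 (mod 1283)
13^4 = (13^2)^2 ≡ 169^2 = 28561 ≡ 335 (mod 1283)
13^8 = (13^4)^2 ≡ 335^2 = 112225 ≡ 604 (mod 1283)
13^16 = (13^8)^2 ≡ 604^2 = 364816 ≡ 444 (mod 1283)
13^25 = 13^16 · 13^8 · 13^1 ≡ 444 · 604 · 13 ≡ 377 (mod 1283).
So B = 377. Amara then computes K = B^a mod q = 377^29 mod 1283.
377^1 ≡ 377 (mod 1283)
377^2 = (377^1)^2 ≡ 377^2 = 142129 ≡ 999 (mod 1283)
377^4 = (377^2)^2 ≡ 999^2 = 998001 ≡ 1110 (mod 1283)
377^8 = (377^4)^2 ≡ 1110^2 = 1232100 ≡ 420 (mod 1283)
377^16 = (377^8)^2 ≡ 420^2 = 176400 ≡ 629 (mod 1283)
377^29 = 377^16 · 377^8 · 377^4 · 377^1 ≡ 629 · 420 · 1110 · 377 ≡ 644 (mod 1283).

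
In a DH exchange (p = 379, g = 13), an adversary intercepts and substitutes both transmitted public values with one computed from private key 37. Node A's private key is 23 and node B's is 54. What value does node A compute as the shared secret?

215

Node A receives an adversary's public value M = 13^37 mod 379 instead of the honest one.
13^1 ≡ 13 (mod 379)
13^2 = (13^1)^2 ≡ 13^2 = 169 ≡ 169 (mod 379)
13^4 = (13^2)^2 ≡ 169^2 = 28561 ≡ 136 (mod 379)
13^8 = (13^4)^2 ≡ 136^2 = 18496 ≡ 304 (mod 379)
13^16 = (13^8)^2 ≡ 304^2 = 92416 ≡ 319 (mod 379)
13^32 = (13^16)^2 ≡ 319^2 = 101761 ≡ 189 (mod 379)
13^37 = 13^32 · 13^4 · 13^1 ≡ 189 · 136 · 13 ≡ 253 (mod 379).
So M = 253. Node A computes K = M^23 mod 379.
253^1 ≡ 253 (mod 379)
253^2 = (253^1)^2 ≡ 253^2 = 64009 ≡ 337 (mod 379)
253^4 = (253^2)^2 ≡ 337^2 = 113569 ≡ 248 (mod 379)
253^8 = (253^4)^2 ≡ 248^2 = 61504 ≡ 106 (mod 379)
253^16 = (253^8)^2 ≡ 106^2 = 11236 ≡ 245 (mod 379)
253^23 = 253^16 · 253^4 · 253^2 · 253^1 ≡ 245 · 248 · 337 · 253 ≡ 215 (mod 379).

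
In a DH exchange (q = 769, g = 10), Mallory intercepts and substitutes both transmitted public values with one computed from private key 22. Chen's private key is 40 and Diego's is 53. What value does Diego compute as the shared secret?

Diego receives Mallory's public value M = 10^22 mod 769 instead of the honest one.
10^1 ≡ 10 (mod 769)
10^2 = (10^1)^2 ≡ 10^2 = 100 ≡ 100 (mod 769)
10^4 = (10^2)^2 ≡ 100^2 = 10000 ≡ 3 (mod 769)
10^8 = (10^4)^2 ≡ 3^2 = 9 ≡ 9 (mod 769)
10^16 = (10^8)^2 ≡ 9^2 = 81 ≡ 81 (mod 769)
10^22 = 10^16 · 10^4 · 10^2 ≡ 81 · 3 · 100 ≡ 461 (mod 769).
So M = 461. Diego computes K = M^53 mod 769.
461^1 ≡ 461 (mod 769)
461^2 = (461^1)^2 ≡ 461^2 = 212521 ≡ 277 (mod 769)
461^4 = (461^2)^2 ≡ 277^2 = 76729 ≡ 598 (mod 769)
461^8 = (461^4)^2 ≡ 598^2 = 357604 ≡ 19 (mod 769)
461^16 = (461^8)^2 ≡ 19^2 = 361 ≡ 361 (mod 769)
461^32 = (461^16)^2 ≡ 361^2 = 130321 ≡ 360 (mod 769)
461^53 = 461^32 · 461^16 · 461^4 · 461^1 ≡ 360 · 361 · 598 · 461 ≡ 393 (mod 769).

393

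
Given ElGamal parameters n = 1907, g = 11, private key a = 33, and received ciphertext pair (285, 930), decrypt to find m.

Shared mask s = c₁^a mod n = 285^33 mod 1907.
285^1 ≡ 285 (mod 1907)
285^2 = (285^1)^2 ≡ 285^2 = 81225 ≡ 1131 (mod 1907)
285^4 = (285^2)^2 ≡ 1131^2 = 1279161 ≡ 1471 (mod 1907)
285^8 = (285^4)^2 ≡ 1471^2 = 2163841 ≡ 1303 (mod 1907)
285^16 = (285^8)^2 ≡ 1303^2 = 1697809 ≡ 579 (mod 1907)
285^32 = (285^16)^2 ≡ 579^2 = 335241 ≡ 1516 (mod 1907)
285^33 = 285^32 · 285^1 ≡ 1516 · 285 ≡ 1078 (mod 1907).
So s = 1078; s⁻¹ ≡ 1279 (mod 1907).
m = c₂ · s⁻¹ mod 1907 = 930 · 1279 mod 1907 = 1409.

1409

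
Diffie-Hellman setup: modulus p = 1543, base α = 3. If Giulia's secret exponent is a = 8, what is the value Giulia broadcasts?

389

Public value = 3^8 (mod 1543).
3^1 ≡ 3 (mod 1543)
3^2 = (3^1)^2 ≡ 3^2 = 9 ≡ 9 (mod 1543)
3^4 = (3^2)^2 ≡ 9^2 = 81 ≡ 81 (mod 1543)
3^8 = (3^4)^2 ≡ 81^2 = 6561 ≡ 389 (mod 1543)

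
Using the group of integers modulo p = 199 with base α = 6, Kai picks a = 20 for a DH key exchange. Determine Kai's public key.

Public value = 6^{20} \pmod{199}.
6^1 ≡ 6 (mod 199)
6^2 = (6^1)^2 ≡ 6^2 = 36 ≡ 36 (mod 199)
6^4 = (6^2)^2 ≡ 36^2 = 1296 ≡ 102 (mod 199)
6^8 = (6^4)^2 ≡ 102^2 = 10404 ≡ 56 (mod 199)
6^16 = (6^8)^2 ≡ 56^2 = 3136 ≡ 151 (mod 199)
6^20 = 6^16 · 6^4 ≡ 151 · 102 ≡ 79 (mod 199).

79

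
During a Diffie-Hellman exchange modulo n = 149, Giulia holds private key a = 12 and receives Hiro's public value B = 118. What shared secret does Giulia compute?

Shared key K = 118^12 mod 149.
118^1 ≡ 118 (mod 149)
118^2 = (118^1)^2 ≡ 118^2 = 13924 ≡ 67 (mod 149)
118^4 = (118^2)^2 ≡ 67^2 = 4489 ≡ 19 (mod 149)
118^8 = (118^4)^2 ≡ 19^2 = 361 ≡ 63 (mod 149)
118^12 = 118^8 · 118^4 ≡ 63 · 19 ≡ 5 (mod 149).

5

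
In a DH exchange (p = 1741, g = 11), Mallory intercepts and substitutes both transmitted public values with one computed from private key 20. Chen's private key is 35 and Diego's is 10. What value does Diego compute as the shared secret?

760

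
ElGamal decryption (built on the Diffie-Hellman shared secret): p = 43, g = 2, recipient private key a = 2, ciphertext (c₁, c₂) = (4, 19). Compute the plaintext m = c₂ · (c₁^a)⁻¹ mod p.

Shared mask s = c₁^a mod p = 4^2 mod 43.
4^1 ≡ 4 (mod 43)
4^2 = (4^1)^2 ≡ 4^2 = 16 ≡ 16 (mod 43)
So s = 16; s⁻¹ ≡ 35 (mod 43).
m = c₂ · s⁻¹ mod 43 = 19 · 35 mod 43 = 20.

20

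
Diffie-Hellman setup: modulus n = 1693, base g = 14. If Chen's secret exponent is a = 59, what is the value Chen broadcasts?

Public value = 14^59 mod 1693.
14^1 ≡ 14 (mod 1693)
14^2 = (14^1)^2 ≡ 14^2 = 196 ≡ 196 (mod 1693)
14^4 = (14^2)^2 ≡ 196^2 = 38416 ≡ 1170 (mod 1693)
14^8 = (14^4)^2 ≡ 1170^2 = 1368900 ≡ 956 (mod 1693)
14^16 = (14^8)^2 ≡ 956^2 = 913936 ≡ 1409 (mod 1693)
14^32 = (14^16)^2 ≡ 1409^2 = 1985281 ≡ 1085 (mod 1693)
14^59 = 14^32 · 14^16 · 14^8 · 14^2 · 14^1 ≡ 1085 · 1409 · 956 · 196 · 14 ≡ 553 (mod 1693).

553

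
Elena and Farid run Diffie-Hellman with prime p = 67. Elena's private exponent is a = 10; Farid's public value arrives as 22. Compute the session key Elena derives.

64

Shared key K = 22^10 mod 67.
22^1 ≡ 22 (mod 67)
22^2 = (22^1)^2 ≡ 22^2 = 484 ≡ 15 (mod 67)
22^4 = (22^2)^2 ≡ 15^2 = 225 ≡ 24 (mod 67)
22^8 = (22^4)^2 ≡ 24^2 = 576 ≡ 40 (mod 67)
22^10 = 22^8 · 22^2 ≡ 40 · 15 ≡ 64 (mod 67).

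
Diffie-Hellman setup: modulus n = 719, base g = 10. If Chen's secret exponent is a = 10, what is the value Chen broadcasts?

Public value = 10^10 mod 719.
10^1 ≡ 10 (mod 719)
10^2 = (10^1)^2 ≡ 10^2 = 100 ≡ 100 (mod 719)
10^4 = (10^2)^2 ≡ 100^2 = 10000 ≡ 653 (mod 719)
10^8 = (10^4)^2 ≡ 653^2 = 426409 ≡ 42 (mod 719)
10^10 = 10^8 · 10^2 ≡ 42 · 100 ≡ 605 (mod 719).

605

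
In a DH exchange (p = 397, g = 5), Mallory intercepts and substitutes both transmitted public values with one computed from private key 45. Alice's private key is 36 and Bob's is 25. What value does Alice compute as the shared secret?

290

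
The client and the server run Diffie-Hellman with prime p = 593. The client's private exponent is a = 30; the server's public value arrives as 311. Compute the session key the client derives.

Shared key K = 311^30 mod 593.
311^1 ≡ 311 (mod 593)
311^2 = (311^1)^2 ≡ 311^2 = 96721 ≡ 62 (mod 593)
311^4 = (311^2)^2 ≡ 62^2 = 3844 ≡ 286 (mod 593)
311^8 = (311^4)^2 ≡ 286^2 = 81796 ≡ 555 (mod 593)
311^16 = (311^8)^2 ≡ 555^2 = 308025 ≡ 258 (mod 593)
311^30 = 311^16 · 311^8 · 311^4 · 311^2 ≡ 258 · 555 · 286 · 62 ≡ 538 (mod 593).

538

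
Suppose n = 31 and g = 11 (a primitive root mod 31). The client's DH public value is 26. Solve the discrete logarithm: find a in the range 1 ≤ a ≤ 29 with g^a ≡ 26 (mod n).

Try successive powers of 11 modulo 31:
11^1 ≡ 11
11^2 ≡ 28
11^3 ≡ 29
11^4 ≡ 9
11^5 ≡ 6
11^6 ≡ 4
11^7 ≡ 13
11^8 ≡ 19
11^9 ≡ 23
11^10 ≡ 5
11^11 ≡ 24
11^12 ≡ 16
11^13 ≡ 21
11^14 ≡ 14
11^15 ≡ 30
11^16 ≡ 20
11^17 ≡ 3
11^18 ≡ 2
11^19 ≡ 22
11^20 ≡ 25
11^21 ≡ 27
11^22 ≡ 18
11^23 ≡ 12
11^24 ≡ 8
11^25 ≡ 26
Found: a = 25.

25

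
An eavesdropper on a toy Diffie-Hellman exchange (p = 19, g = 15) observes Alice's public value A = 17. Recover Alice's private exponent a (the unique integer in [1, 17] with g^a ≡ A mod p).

14

Try successive powers of 15 modulo 19:
15^1 ≡ 15
15^2 ≡ 16
15^3 ≡ 12
15^4 ≡ 9
15^5 ≡ 2
15^6 ≡ 11
15^7 ≡ 13
15^8 ≡ 5
15^9 ≡ 18
15^10 ≡ 4
15^11 ≡ 3
15^12 ≡ 7
15^13 ≡ 10
15^14 ≡ 17
Found: a = 14.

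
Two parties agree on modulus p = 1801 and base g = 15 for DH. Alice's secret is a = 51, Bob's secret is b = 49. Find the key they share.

1681

Bob sends B = g^b mod p = 15^49 mod 1801.
15^1 ≡ 15 (mod 1801)
15^2 = (15^1)^2 ≡ 15^2 = 225 ≡ 225 (mod 1801)
15^4 = (15^2)^2 ≡ 225^2 = 50625 ≡ 197 (mod 1801)
15^8 = (15^4)^2 ≡ 197^2 = 38809 ≡ 988 (mod 1801)
15^16 = (15^8)^2 ≡ 988^2 = 976144 ≡ 2 (mod 1801)
15^32 = (15^16)^2 ≡ 2^2 = 4 ≡ 4 (mod 1801)
15^49 = 15^32 · 15^16 · 15^1 ≡ 4 · 2 · 15 ≡ 120 (mod 1801).
So B = 120. Alice then computes K = B^a mod p = 120^51 mod 1801.
120^1 ≡ 120 (mod 1801)
120^2 = (120^1)^2 ≡ 120^2 = 14400 ≡ 1793 (mod 1801)
120^4 = (120^2)^2 ≡ 1793^2 = 3214849 ≡ 64 (mod 1801)
120^8 = (120^4)^2 ≡ 64^2 = 4096 ≡ 494 (mod 1801)
120^16 = (120^8)^2 ≡ 494^2 = 244036 ≡ 901 (mod 1801)
120^32 = (120^16)^2 ≡ 901^2 = 811801 ≡ 1351 (mod 1801)
120^51 = 120^32 · 120^16 · 120^2 · 120^1 ≡ 1351 · 901 · 1793 · 120 ≡ 1681 (mod 1801).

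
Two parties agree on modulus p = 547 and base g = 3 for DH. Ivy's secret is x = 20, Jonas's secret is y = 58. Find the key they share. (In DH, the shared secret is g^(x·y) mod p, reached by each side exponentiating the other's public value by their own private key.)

304

Jonas sends B = g^y mod p = 3^58 mod 547.
3^1 ≡ 3 (mod 547)
3^2 = (3^1)^2 ≡ 3^2 = 9 ≡ 9 (mod 547)
3^4 = (3^2)^2 ≡ 9^2 = 81 ≡ 81 (mod 547)
3^8 = (3^4)^2 ≡ 81^2 = 6561 ≡ 544 (mod 547)
3^16 = (3^8)^2 ≡ 544^2 = 295936 ≡ 9 (mod 547)
3^32 = (3^16)^2 ≡ 9^2 = 81 ≡ 81 (mod 547)
3^58 = 3^32 · 3^16 · 3^8 · 3^2 ≡ 81 · 9 · 544 · 9 ≡ 9 (mod 547).
So B = 9. Ivy then computes K = B^x mod p = 9^20 mod 547.
9^1 ≡ 9 (mod 547)
9^2 = (9^1)^2 ≡ 9^2 = 81 ≡ 81 (mod 547)
9^4 = (9^2)^2 ≡ 81^2 = 6561 ≡ 544 (mod 547)
9^8 = (9^4)^2 ≡ 544^2 = 295936 ≡ 9 (mod 547)
9^16 = (9^8)^2 ≡ 9^2 = 81 ≡ 81 (mod 547)
9^20 = 9^16 · 9^4 ≡ 81 · 544 ≡ 304 (mod 547).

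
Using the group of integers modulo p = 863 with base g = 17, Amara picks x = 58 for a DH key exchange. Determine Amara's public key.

Public value = 17^58 mod 863.
17^1 ≡ 17 (mod 863)
17^2 = (17^1)^2 ≡ 17^2 = 289 ≡ 289 (mod 863)
17^4 = (17^2)^2 ≡ 289^2 = 83521 ≡ 673 (mod 863)
17^8 = (17^4)^2 ≡ 673^2 = 452929 ≡ 717 (mod 863)
17^16 = (17^8)^2 ≡ 717^2 = 514089 ≡ 604 (mod 863)
17^32 = (17^16)^2 ≡ 604^2 = 364816 ≡ 630 (mod 863)
17^58 = 17^32 · 17^16 · 17^8 · 17^2 ≡ 630 · 604 · 717 · 289 ≡ 182 (mod 863).

182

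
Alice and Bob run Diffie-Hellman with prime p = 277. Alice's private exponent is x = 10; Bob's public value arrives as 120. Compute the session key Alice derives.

Shared key K = 120^10 mod 277.
120^1 ≡ 120 (mod 277)
120^2 = (120^1)^2 ≡ 120^2 = 14400 ≡ 273 (mod 277)
120^4 = (120^2)^2 ≡ 273^2 = 74529 ≡ 16 (mod 277)
120^8 = (120^4)^2 ≡ 16^2 = 256 ≡ 256 (mod 277)
120^10 = 120^8 · 120^2 ≡ 256 · 273 ≡ 84 (mod 277).

84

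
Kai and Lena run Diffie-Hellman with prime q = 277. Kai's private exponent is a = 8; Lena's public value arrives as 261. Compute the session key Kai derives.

27

Shared key K = 261^8 mod 277.
261^1 ≡ 261 (mod 277)
261^2 = (261^1)^2 ≡ 261^2 = 68121 ≡ 256 (mod 277)
261^4 = (261^2)^2 ≡ 256^2 = 65536 ≡ 164 (mod 277)
261^8 = (261^4)^2 ≡ 164^2 = 26896 ≡ 27 (mod 277)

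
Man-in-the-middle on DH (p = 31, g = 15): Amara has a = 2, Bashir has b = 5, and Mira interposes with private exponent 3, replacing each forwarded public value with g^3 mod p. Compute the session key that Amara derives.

Amara receives Mira's public value M = 15^3 mod 31 instead of the honest one.
15^1 ≡ 15 (mod 31)
15^2 = (15^1)^2 ≡ 15^2 = 225 ≡ 8 (mod 31)
15^3 = 15^2 · 15^1 ≡ 8 · 15 ≡ 27 (mod 31).
So M = 27. Amara computes K = M^2 mod 31.
27^1 ≡ 27 (mod 31)
27^2 = (27^1)^2 ≡ 27^2 = 729 ≡ 16 (mod 31)

16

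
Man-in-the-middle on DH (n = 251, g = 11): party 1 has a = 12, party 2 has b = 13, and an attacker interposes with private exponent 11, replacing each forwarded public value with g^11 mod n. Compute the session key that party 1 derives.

218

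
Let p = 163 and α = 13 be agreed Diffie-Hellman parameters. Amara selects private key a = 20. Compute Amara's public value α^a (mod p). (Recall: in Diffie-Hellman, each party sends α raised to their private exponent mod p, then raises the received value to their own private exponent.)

22

Public value = 13^20 (mod 163).
13^1 ≡ 13 (mod 163)
13^2 = (13^1)^2 ≡ 13^2 = 169 ≡ 6 (mod 163)
13^4 = (13^2)^2 ≡ 6^2 = 36 ≡ 36 (mod 163)
13^8 = (13^4)^2 ≡ 36^2 = 1296 ≡ 155 (mod 163)
13^16 = (13^8)^2 ≡ 155^2 = 24025 ≡ 64 (mod 163)
13^20 = 13^16 · 13^4 ≡ 64 · 36 ≡ 22 (mod 163).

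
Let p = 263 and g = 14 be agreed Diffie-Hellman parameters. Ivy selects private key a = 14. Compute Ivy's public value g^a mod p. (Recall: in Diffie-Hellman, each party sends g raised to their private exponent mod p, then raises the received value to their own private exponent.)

Public value = 14^14 mod 263.
14^1 ≡ 14 (mod 263)
14^2 = (14^1)^2 ≡ 14^2 = 196 ≡ 196 (mod 263)
14^4 = (14^2)^2 ≡ 196^2 = 38416 ≡ 18 (mod 263)
14^8 = (14^4)^2 ≡ 18^2 = 324 ≡ 61 (mod 263)
14^14 = 14^8 · 14^4 · 14^2 ≡ 61 · 18 · 196 ≡ 74 (mod 263).

74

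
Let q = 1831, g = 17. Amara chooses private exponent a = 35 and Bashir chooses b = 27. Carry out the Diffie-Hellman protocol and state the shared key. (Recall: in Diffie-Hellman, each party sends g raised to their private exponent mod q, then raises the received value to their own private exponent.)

Bashir sends B = g^b mod q = 17^27 mod 1831.
17^1 ≡ 17 (mod 1831)
17^2 = (17^1)^2 ≡ 17^2 = 289 ≡ 289 (mod 1831)
17^4 = (17^2)^2 ≡ 289^2 = 83521 ≡ 1126 (mod 1831)
17^8 = (17^4)^2 ≡ 1126^2 = 1267876 ≡ 824 (mod 1831)
17^16 = (17^8)^2 ≡ 824^2 = 678976 ≡ 1506 (mod 1831)
17^27 = 17^16 · 17^8 · 17^2 · 17^1 ≡ 1506 · 824 · 289 · 17 ≡ 270 (mod 1831).
So B = 270. Amara then computes K = B^a mod q = 270^35 mod 1831.
270^1 ≡ 270 (mod 1831)
270^2 = (270^1)^2 ≡ 270^2 = 72900 ≡ 1491 (mod 1831)
270^4 = (270^2)^2 ≡ 1491^2 = 2223081 ≡ 247 (mod 1831)
270^8 = (270^4)^2 ≡ 247^2 = 61009 ≡ 586 (mod 1831)
270^16 = (270^8)^2 ≡ 586^2 = 343396 ≡ 999 (mod 1831)
270^32 = (270^16)^2 ≡ 999^2 = 998001 ≡ 106 (mod 1831)
270^35 = 270^32 · 270^2 · 270^1 ≡ 106 · 1491 · 270 ≡ 965 (mod 1831).

965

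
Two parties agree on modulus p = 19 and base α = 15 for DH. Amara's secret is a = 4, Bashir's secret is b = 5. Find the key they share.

Amara sends A = α^a mod p = 15^4 mod 19.
15^1 ≡ 15 (mod 19)
15^2 = (15^1)^2 ≡ 15^2 = 225 ≡ 16 (mod 19)
15^4 = (15^2)^2 ≡ 16^2 = 256 ≡ 9 (mod 19)
So A = 9. Bashir then computes K = A^b mod p = 9^5 mod 19.
9^1 ≡ 9 (mod 19)
9^2 = (9^1)^2 ≡ 9^2 = 81 ≡ 5 (mod 19)
9^4 = (9^2)^2 ≡ 5^2 = 25 ≡ 6 (mod 19)
9^5 = 9^4 · 9^1 ≡ 6 · 9 ≡ 16 (mod 19).

16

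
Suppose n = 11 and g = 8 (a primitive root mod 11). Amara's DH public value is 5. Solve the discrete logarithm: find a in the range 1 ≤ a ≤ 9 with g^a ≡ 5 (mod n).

Try successive powers of 8 modulo 11:
8^1 ≡ 8
8^2 ≡ 9
8^3 ≡ 6
8^4 ≡ 4
8^5 ≡ 10
8^6 ≡ 3
8^7 ≡ 2
8^8 ≡ 5
Found: a = 8.

8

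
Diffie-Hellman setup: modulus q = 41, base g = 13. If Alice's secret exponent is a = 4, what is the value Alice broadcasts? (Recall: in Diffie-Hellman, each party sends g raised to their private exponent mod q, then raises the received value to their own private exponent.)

25

Public value = 13^4 mod 41.
13^1 ≡ 13 (mod 41)
13^2 = (13^1)^2 ≡ 13^2 = 169 ≡ 5 (mod 41)
13^4 = (13^2)^2 ≡ 5^2 = 25 ≡ 25 (mod 41)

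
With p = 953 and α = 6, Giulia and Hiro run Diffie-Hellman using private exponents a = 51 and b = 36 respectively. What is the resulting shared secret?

Giulia sends A = α^a mod p = 6^51 mod 953.
6^1 ≡ 6 (mod 953)
6^2 = (6^1)^2 ≡ 6^2 = 36 ≡ 36 (mod 953)
6^4 = (6^2)^2 ≡ 36^2 = 1296 ≡ 343 (mod 953)
6^8 = (6^4)^2 ≡ 343^2 = 117649 ≡ 430 (mod 953)
6^16 = (6^8)^2 ≡ 430^2 = 184900 ≡ 18 (mod 953)
6^32 = (6^16)^2 ≡ 18^2 = 324 ≡ 324 (mod 953)
6^51 = 6^32 · 6^16 · 6^2 · 6^1 ≡ 324 · 18 · 36 · 6 ≡ 799 (mod 953).
So A = 799. Hiro then computes K = A^b mod p = 799^36 mod 953.
799^1 ≡ 799 (mod 953)
799^2 = (799^1)^2 ≡ 799^2 = 638401 ≡ 844 (mod 953)
799^4 = (799^2)^2 ≡ 844^2 = 712336 ≡ 445 (mod 953)
799^8 = (799^4)^2 ≡ 445^2 = 198025 ≡ 754 (mod 953)
799^16 = (799^8)^2 ≡ 754^2 = 568516 ≡ 528 (mod 953)
799^32 = (799^16)^2 ≡ 528^2 = 278784 ≡ 508 (mod 953)
799^36 = 799^32 · 799^4 ≡ 508 · 445 ≡ 199 (mod 953).

199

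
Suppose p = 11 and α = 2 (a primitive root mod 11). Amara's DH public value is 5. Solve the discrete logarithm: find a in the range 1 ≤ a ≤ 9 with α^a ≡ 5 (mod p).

4

Try successive powers of 2 modulo 11:
2^1 ≡ 2
2^2 ≡ 4
2^3 ≡ 8
2^4 ≡ 5
Found: a = 4.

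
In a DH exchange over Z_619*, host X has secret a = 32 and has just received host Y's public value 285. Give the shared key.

Shared key K = 285^32 mod 619.
285^1 ≡ 285 (mod 619)
285^2 = (285^1)^2 ≡ 285^2 = 81225 ≡ 136 (mod 619)
285^4 = (285^2)^2 ≡ 136^2 = 18496 ≡ 545 (mod 619)
285^8 = (285^4)^2 ≡ 545^2 = 297025 ≡ 524 (mod 619)
285^16 = (285^8)^2 ≡ 524^2 = 274576 ≡ 359 (mod 619)
285^32 = (285^16)^2 ≡ 359^2 = 128881 ≡ 129 (mod 619)

129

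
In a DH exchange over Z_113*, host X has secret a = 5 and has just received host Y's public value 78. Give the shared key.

Shared key K = 78^5 mod 113.
78^1 ≡ 78 (mod 113)
78^2 = (78^1)^2 ≡ 78^2 = 6084 ≡ 95 (mod 113)
78^4 = (78^2)^2 ≡ 95^2 = 9025 ≡ 98 (mod 113)
78^5 = 78^4 · 78^1 ≡ 98 · 78 ≡ 73 (mod 113).

73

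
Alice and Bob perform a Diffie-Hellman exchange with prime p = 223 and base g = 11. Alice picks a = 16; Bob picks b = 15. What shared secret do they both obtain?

128

Bob sends B = g^b mod p = 11^15 mod 223.
11^1 ≡ 11 (mod 223)
11^2 = (11^1)^2 ≡ 11^2 = 121 ≡ 121 (mod 223)
11^4 = (11^2)^2 ≡ 121^2 = 14641 ≡ 146 (mod 223)
11^8 = (11^4)^2 ≡ 146^2 = 21316 ≡ 131 (mod 223)
11^15 = 11^8 · 11^4 · 11^2 · 11^1 ≡ 131 · 146 · 121 · 11 ≡ 141 (mod 223).
So B = 141. Alice then computes K = B^a mod p = 141^16 mod 223.
141^1 ≡ 141 (mod 223)
141^2 = (141^1)^2 ≡ 141^2 = 19881 ≡ 34 (mod 223)
141^4 = (141^2)^2 ≡ 34^2 = 1156 ≡ 41 (mod 223)
141^8 = (141^4)^2 ≡ 41^2 = 1681 ≡ 120 (mod 223)
141^16 = (141^8)^2 ≡ 120^2 = 14400 ≡ 128 (mod 223)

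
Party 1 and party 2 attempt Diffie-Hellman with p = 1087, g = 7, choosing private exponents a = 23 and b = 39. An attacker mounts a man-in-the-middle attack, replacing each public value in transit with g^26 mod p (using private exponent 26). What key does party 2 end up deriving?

Party 2 receives an attacker's public value M = 7^26 mod 1087 instead of the honest one.
7^1 ≡ 7 (mod 1087)
7^2 = (7^1)^2 ≡ 7^2 = 49 ≡ 49 (mod 1087)
7^4 = (7^2)^2 ≡ 49^2 = 2401 ≡ 227 (mod 1087)
7^8 = (7^4)^2 ≡ 227^2 = 51529 ≡ 440 (mod 1087)
7^16 = (7^8)^2 ≡ 440^2 = 193600 ≡ 114 (mod 1087)
7^26 = 7^16 · 7^8 · 7^2 ≡ 114 · 440 · 49 ≡ 133 (mod 1087).
So M = 133. Party 2 computes K = M^39 mod 1087.
133^1 ≡ 133 (mod 1087)
133^2 = (133^1)^2 ≡ 133^2 = 17689 ≡ 297 (mod 1087)
133^4 = (133^2)^2 ≡ 297^2 = 88209 ≡ 162 (mod 1087)
133^8 = (133^4)^2 ≡ 162^2 = 26244 ≡ 156 (mod 1087)
133^16 = (133^8)^2 ≡ 156^2 = 24336 ≡ 422 (mod 1087)
133^32 = (133^16)^2 ≡ 422^2 = 178084 ≡ 903 (mod 1087)
133^39 = 133^32 · 133^4 · 133^2 · 133^1 ≡ 903 · 162 · 297 · 133 ≡ 201 (mod 1087).

201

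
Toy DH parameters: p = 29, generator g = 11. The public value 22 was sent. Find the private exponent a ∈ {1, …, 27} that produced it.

10

Try successive powers of 11 modulo 29:
11^1 ≡ 11
11^2 ≡ 5
11^3 ≡ 26
11^4 ≡ 25
11^5 ≡ 14
11^6 ≡ 9
11^7 ≡ 12
11^8 ≡ 16
11^9 ≡ 2
11^10 ≡ 22
Found: a = 10.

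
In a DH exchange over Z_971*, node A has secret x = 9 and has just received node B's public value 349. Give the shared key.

463

Shared key K = 349^9 mod 971.
349^1 ≡ 349 (mod 971)
349^2 = (349^1)^2 ≡ 349^2 = 121801 ≡ 426 (mod 971)
349^4 = (349^2)^2 ≡ 426^2 = 181476 ≡ 870 (mod 971)
349^8 = (349^4)^2 ≡ 870^2 = 756900 ≡ 491 (mod 971)
349^9 = 349^8 · 349^1 ≡ 491 · 349 ≡ 463 (mod 971).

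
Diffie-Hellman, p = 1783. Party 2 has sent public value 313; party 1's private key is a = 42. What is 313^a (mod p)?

682

Shared key K = 313^42 mod 1783.
313^1 ≡ 313 (mod 1783)
313^2 = (313^1)^2 ≡ 313^2 = 97969 ≡ 1687 (mod 1783)
313^4 = (313^2)^2 ≡ 1687^2 = 2845969 ≡ 301 (mod 1783)
313^8 = (313^4)^2 ≡ 301^2 = 90601 ≡ 1451 (mod 1783)
313^16 = (313^8)^2 ≡ 1451^2 = 2105401 ≡ 1461 (mod 1783)
313^32 = (313^16)^2 ≡ 1461^2 = 2134521 ≡ 270 (mod 1783)
313^42 = 313^32 · 313^8 · 313^2 ≡ 270 · 1451 · 1687 ≡ 682 (mod 1783).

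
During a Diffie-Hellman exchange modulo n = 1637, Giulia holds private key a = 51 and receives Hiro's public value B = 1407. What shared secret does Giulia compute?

Shared key K = 1407^51 mod 1637.
1407^1 ≡ 1407 (mod 1637)
1407^2 = (1407^1)^2 ≡ 1407^2 = 1979649 ≡ 516 (mod 1637)
1407^4 = (1407^2)^2 ≡ 516^2 = 266256 ≡ 1062 (mod 1637)
1407^8 = (1407^4)^2 ≡ 1062^2 = 1127844 ≡ 1588 (mod 1637)
1407^16 = (1407^8)^2 ≡ 1588^2 = 2521744 ≡ 764 (mod 1637)
1407^32 = (1407^16)^2 ≡ 764^2 = 583696 ≡ 924 (mod 1637)
1407^51 = 1407^32 · 1407^16 · 1407^2 · 1407^1 ≡ 924 · 764 · 516 · 1407 ≡ 154 (mod 1637).

154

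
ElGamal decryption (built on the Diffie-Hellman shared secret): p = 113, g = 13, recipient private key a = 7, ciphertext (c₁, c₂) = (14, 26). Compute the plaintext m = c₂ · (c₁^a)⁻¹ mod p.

Shared mask s = c₁^a mod p = 14^7 mod 113.
14^1 ≡ 14 (mod 113)
14^2 = (14^1)^2 ≡ 14^2 = 196 ≡ 83 (mod 113)
14^4 = (14^2)^2 ≡ 83^2 = 6889 ≡ 109 (mod 113)
14^7 = 14^4 · 14^2 · 14^1 ≡ 109 · 83 · 14 ≡ 98 (mod 113).
So s = 98; s⁻¹ ≡ 15 (mod 113).
m = c₂ · s⁻¹ mod 113 = 26 · 15 mod 113 = 51.

51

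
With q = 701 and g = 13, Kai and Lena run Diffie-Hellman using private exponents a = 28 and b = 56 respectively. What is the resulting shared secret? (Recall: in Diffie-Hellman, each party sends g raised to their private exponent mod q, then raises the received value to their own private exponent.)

387

Lena sends B = g^b mod q = 13^56 mod 701.
13^1 ≡ 13 (mod 701)
13^2 = (13^1)^2 ≡ 13^2 = 169 ≡ 169 (mod 701)
13^4 = (13^2)^2 ≡ 169^2 = 28561 ≡ 521 (mod 701)
13^8 = (13^4)^2 ≡ 521^2 = 271441 ≡ 154 (mod 701)
13^16 = (13^8)^2 ≡ 154^2 = 23716 ≡ 583 (mod 701)
13^32 = (13^16)^2 ≡ 583^2 = 339889 ≡ 605 (mod 701)
13^56 = 13^32 · 13^16 · 13^8 ≡ 605 · 583 · 154 ≡ 424 (mod 701).
So B = 424. Kai then computes K = B^a mod q = 424^28 mod 701.
424^1 ≡ 424 (mod 701)
424^2 = (424^1)^2 ≡ 424^2 = 179776 ≡ 320 (mod 701)
424^4 = (424^2)^2 ≡ 320^2 = 102400 ≡ 54 (mod 701)
424^8 = (424^4)^2 ≡ 54^2 = 2916 ≡ 112 (mod 701)
424^16 = (424^8)^2 ≡ 112^2 = 12544 ≡ 627 (mod 701)
424^28 = 424^16 · 424^8 · 424^4 ≡ 627 · 112 · 54 ≡ 387 (mod 701).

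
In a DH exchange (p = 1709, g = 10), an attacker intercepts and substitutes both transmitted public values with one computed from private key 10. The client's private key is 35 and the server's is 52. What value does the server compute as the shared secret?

784

The server receives an attacker's public value M = 10^10 mod 1709 instead of the honest one.
10^1 ≡ 10 (mod 1709)
10^2 = (10^1)^2 ≡ 10^2 = 100 ≡ 100 (mod 1709)
10^4 = (10^2)^2 ≡ 100^2 = 10000 ≡ 1455 (mod 1709)
10^8 = (10^4)^2 ≡ 1455^2 = 2117025 ≡ 1283 (mod 1709)
10^10 = 10^8 · 10^2 ≡ 1283 · 100 ≡ 125 (mod 1709).
So M = 125. The server computes K = M^52 mod 1709.
125^1 ≡ 125 (mod 1709)
125^2 = (125^1)^2 ≡ 125^2 = 15625 ≡ 244 (mod 1709)
125^4 = (125^2)^2 ≡ 244^2 = 59536 ≡ 1430 (mod 1709)
125^8 = (125^4)^2 ≡ 1430^2 = 2044900 ≡ 936 (mod 1709)
125^16 = (125^8)^2 ≡ 936^2 = 876096 ≡ 1088 (mod 1709)
125^32 = (125^16)^2 ≡ 1088^2 = 1183744 ≡ 1116 (mod 1709)
125^52 = 125^32 · 125^16 · 125^4 ≡ 1116 · 1088 · 1430 ≡ 784 (mod 1709).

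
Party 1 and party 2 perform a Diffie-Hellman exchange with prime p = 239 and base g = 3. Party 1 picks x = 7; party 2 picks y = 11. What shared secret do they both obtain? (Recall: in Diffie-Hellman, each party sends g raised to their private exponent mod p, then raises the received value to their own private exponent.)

128

Party 2 sends B = g^y mod p = 3^11 mod 239.
3^1 ≡ 3 (mod 239)
3^2 = (3^1)^2 ≡ 3^2 = 9 ≡ 9 (mod 239)
3^4 = (3^2)^2 ≡ 9^2 = 81 ≡ 81 (mod 239)
3^8 = (3^4)^2 ≡ 81^2 = 6561 ≡ 108 (mod 239)
3^11 = 3^8 · 3^2 · 3^1 ≡ 108 · 9 · 3 ≡ 48 (mod 239).
So B = 48. Party 1 then computes K = B^x mod p = 48^7 mod 239.
48^1 ≡ 48 (mod 239)
48^2 = (48^1)^2 ≡ 48^2 = 2304 ≡ 153 (mod 239)
48^4 = (48^2)^2 ≡ 153^2 = 23409 ≡ 226 (mod 239)
48^7 = 48^4 · 48^2 · 48^1 ≡ 226 · 153 · 48 ≡ 128 (mod 239).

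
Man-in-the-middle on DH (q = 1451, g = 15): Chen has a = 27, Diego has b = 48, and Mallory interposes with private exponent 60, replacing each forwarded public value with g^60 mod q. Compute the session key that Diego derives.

1205

Diego receives Mallory's public value M = 15^60 mod 1451 instead of the honest one.
15^1 ≡ 15 (mod 1451)
15^2 = (15^1)^2 ≡ 15^2 = 225 ≡ 225 (mod 1451)
15^4 = (15^2)^2 ≡ 225^2 = 50625 ≡ 1291 (mod 1451)
15^8 = (15^4)^2 ≡ 1291^2 = 1666681 ≡ 933 (mod 1451)
15^16 = (15^8)^2 ≡ 933^2 = 870489 ≡ 1340 (mod 1451)
15^32 = (15^16)^2 ≡ 1340^2 = 1795600 ≡ 713 (mod 1451)
15^60 = 15^32 · 15^16 · 15^8 · 15^4 ≡ 713 · 1340 · 933 · 1291 ≡ 1348 (mod 1451).
So M = 1348. Diego computes K = M^48 mod 1451.
1348^1 ≡ 1348 (mod 1451)
1348^2 = (1348^1)^2 ≡ 1348^2 = 1817104 ≡ 452 (mod 1451)
1348^4 = (1348^2)^2 ≡ 452^2 = 204304 ≡ 1164 (mod 1451)
1348^8 = (1348^4)^2 ≡ 1164^2 = 1354896 ≡ 1113 (mod 1451)
1348^16 = (1348^8)^2 ≡ 1113^2 = 1238769 ≡ 1066 (mod 1451)
1348^32 = (1348^16)^2 ≡ 1066^2 = 1136356 ≡ 223 (mod 1451)
1348^48 = 1348^32 · 1348^16 ≡ 223 · 1066 ≡ 1205 (mod 1451).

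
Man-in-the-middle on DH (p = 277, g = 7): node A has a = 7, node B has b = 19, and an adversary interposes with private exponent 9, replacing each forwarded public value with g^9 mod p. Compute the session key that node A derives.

113

Node A receives an adversary's public value M = 7^9 mod 277 instead of the honest one.
7^1 ≡ 7 (mod 277)
7^2 = (7^1)^2 ≡ 7^2 = 49 ≡ 49 (mod 277)
7^4 = (7^2)^2 ≡ 49^2 = 2401 ≡ 185 (mod 277)
7^8 = (7^4)^2 ≡ 185^2 = 34225 ≡ 154 (mod 277)
7^9 = 7^8 · 7^1 ≡ 154 · 7 ≡ 247 (mod 277).
So M = 247. Node A computes K = M^7 mod 277.
247^1 ≡ 247 (mod 277)
247^2 = (247^1)^2 ≡ 247^2 = 61009 ≡ 69 (mod 277)
247^4 = (247^2)^2 ≡ 69^2 = 4761 ≡ 52 (mod 277)
247^7 = 247^4 · 247^2 · 247^1 ≡ 52 · 69 · 247 ≡ 113 (mod 277).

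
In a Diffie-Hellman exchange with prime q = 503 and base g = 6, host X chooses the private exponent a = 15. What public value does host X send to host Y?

Public value = 6^15 (mod 503).
6^1 ≡ 6 (mod 503)
6^2 = (6^1)^2 ≡ 6^2 = 36 ≡ 36 (mod 503)
6^4 = (6^2)^2 ≡ 36^2 = 1296 ≡ 290 (mod 503)
6^8 = (6^4)^2 ≡ 290^2 = 84100 ≡ 99 (mod 503)
6^15 = 6^8 · 6^4 · 6^2 · 6^1 ≡ 99 · 290 · 36 · 6 ≡ 376 (mod 503).

376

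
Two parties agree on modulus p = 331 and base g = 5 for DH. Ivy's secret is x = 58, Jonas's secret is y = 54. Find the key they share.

143

Jonas sends B = g^y mod p = 5^54 mod 331.
5^1 ≡ 5 (mod 331)
5^2 = (5^1)^2 ≡ 5^2 = 25 ≡ 25 (mod 331)
5^4 = (5^2)^2 ≡ 25^2 = 625 ≡ 294 (mod 331)
5^8 = (5^4)^2 ≡ 294^2 = 86436 ≡ 45 (mod 331)
5^16 = (5^8)^2 ≡ 45^2 = 2025 ≡ 39 (mod 331)
5^32 = (5^16)^2 ≡ 39^2 = 1521 ≡ 197 (mod 331)
5^54 = 5^32 · 5^16 · 5^4 · 5^2 ≡ 197 · 39 · 294 · 25 ≡ 126 (mod 331).
So B = 126. Ivy then computes K = B^x mod p = 126^58 mod 331.
126^1 ≡ 126 (mod 331)
126^2 = (126^1)^2 ≡ 126^2 = 15876 ≡ 319 (mod 331)
126^4 = (126^2)^2 ≡ 319^2 = 101761 ≡ 144 (mod 331)
126^8 = (126^4)^2 ≡ 144^2 = 20736 ≡ 214 (mod 331)
126^16 = (126^8)^2 ≡ 214^2 = 45796 ≡ 118 (mod 331)
126^32 = (126^16)^2 ≡ 118^2 = 13924 ≡ 22 (mod 331)
126^58 = 126^32 · 126^16 · 126^8 · 126^2 ≡ 22 · 118 · 214 · 319 ≡ 143 (mod 331).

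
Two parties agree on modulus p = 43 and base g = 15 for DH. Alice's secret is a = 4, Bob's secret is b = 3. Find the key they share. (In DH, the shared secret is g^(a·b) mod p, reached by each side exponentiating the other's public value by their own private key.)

Bob sends B = g^b mod p = 15^3 mod 43.
15^1 ≡ 15 (mod 43)
15^2 = (15^1)^2 ≡ 15^2 = 225 ≡ 10 (mod 43)
15^3 = 15^2 · 15^1 ≡ 10 · 15 ≡ 21 (mod 43).
So B = 21. Alice then computes K = B^a mod p = 21^4 mod 43.
21^1 ≡ 21 (mod 43)
21^2 = (21^1)^2 ≡ 21^2 = 441 ≡ 11 (mod 43)
21^4 = (21^2)^2 ≡ 11^2 = 121 ≡ 35 (mod 43)

35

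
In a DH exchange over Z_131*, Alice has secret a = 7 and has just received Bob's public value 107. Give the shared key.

99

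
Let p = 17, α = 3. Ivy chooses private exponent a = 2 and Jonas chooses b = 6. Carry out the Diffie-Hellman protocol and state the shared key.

Ivy sends A = α^a mod p = 3^2 mod 17.
3^1 ≡ 3 (mod 17)
3^2 = (3^1)^2 ≡ 3^2 = 9 ≡ 9 (mod 17)
So A = 9. Jonas then computes K = A^b mod p = 9^6 mod 17.
9^1 ≡ 9 (mod 17)
9^2 = (9^1)^2 ≡ 9^2 = 81 ≡ 13 (mod 17)
9^4 = (9^2)^2 ≡ 13^2 = 169 ≡ 16 (mod 17)
9^6 = 9^4 · 9^2 ≡ 16 · 13 ≡ 4 (mod 17).

4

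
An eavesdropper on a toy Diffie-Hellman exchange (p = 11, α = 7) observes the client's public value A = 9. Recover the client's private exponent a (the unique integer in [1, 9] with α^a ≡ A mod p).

8

Try successive powers of 7 modulo 11:
7^1 ≡ 7
7^2 ≡ 5
7^3 ≡ 2
7^4 ≡ 3
7^5 ≡ 10
7^6 ≡ 4
7^7 ≡ 6
7^8 ≡ 9
Found: a = 8.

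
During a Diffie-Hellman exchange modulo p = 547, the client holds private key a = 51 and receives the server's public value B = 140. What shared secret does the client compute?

Shared key K = 140^51 mod 547.
140^1 ≡ 140 (mod 547)
140^2 = (140^1)^2 ≡ 140^2 = 19600 ≡ 455 (mod 547)
140^4 = (140^2)^2 ≡ 455^2 = 207025 ≡ 259 (mod 547)
140^8 = (140^4)^2 ≡ 259^2 = 67081 ≡ 347 (mod 547)
140^16 = (140^8)^2 ≡ 347^2 = 120409 ≡ 69 (mod 547)
140^32 = (140^16)^2 ≡ 69^2 = 4761 ≡ 385 (mod 547)
140^51 = 140^32 · 140^16 · 140^2 · 140^1 ≡ 385 · 69 · 455 · 140 ≡ 52 (mod 547).

52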